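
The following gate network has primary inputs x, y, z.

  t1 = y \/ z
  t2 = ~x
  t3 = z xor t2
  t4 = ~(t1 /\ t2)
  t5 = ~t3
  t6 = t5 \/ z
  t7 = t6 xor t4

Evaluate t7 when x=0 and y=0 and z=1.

t1 = 0 \/ 1 = 1
t2 = ~0 = 1
t3 = 1 xor 1 = 0
t4 = ~(1 /\ 1) = 0
t5 = ~0 = 1
t6 = 1 \/ 1 = 1
t7 = 1 xor 0 = 1

1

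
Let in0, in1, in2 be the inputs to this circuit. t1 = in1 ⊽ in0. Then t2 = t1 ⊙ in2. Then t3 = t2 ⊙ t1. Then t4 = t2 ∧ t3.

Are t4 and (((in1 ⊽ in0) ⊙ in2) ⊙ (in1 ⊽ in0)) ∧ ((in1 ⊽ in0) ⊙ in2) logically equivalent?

t1 = in1 ⊽ in0
t2 = t1 ⊙ in2 = (in1 ⊽ in0) ⊙ in2
t3 = t2 ⊙ t1 = ((in1 ⊽ in0) ⊙ in2) ⊙ (in1 ⊽ in0)
t4 = t2 ∧ t3 = ((in1 ⊽ in0) ⊙ in2) ∧ (((in1 ⊽ in0) ⊙ in2) ⊙ (in1 ⊽ in0))
At in0=0, in1=0, in2=0: circuit gives 0, formula gives 0.
At in0=0, in1=0, in2=1: circuit gives 1, formula gives 1.
Agrees on all 8 inputs.

Yes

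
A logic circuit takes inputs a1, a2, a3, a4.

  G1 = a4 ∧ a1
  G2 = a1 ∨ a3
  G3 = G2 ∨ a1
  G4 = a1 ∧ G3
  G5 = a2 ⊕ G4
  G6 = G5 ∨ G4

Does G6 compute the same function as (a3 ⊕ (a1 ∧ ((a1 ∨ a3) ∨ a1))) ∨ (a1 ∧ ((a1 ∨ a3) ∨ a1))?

G2 = a1 ∨ a3
G3 = G2 ∨ a1 = (a1 ∨ a3) ∨ a1
G4 = a1 ∧ G3 = a1 ∧ ((a1 ∨ a3) ∨ a1)
G5 = a2 ⊕ G4 = a2 ⊕ (a1 ∧ ((a1 ∨ a3) ∨ a1))
G6 = G5 ∨ G4 = (a2 ⊕ (a1 ∧ ((a1 ∨ a3) ∨ a1))) ∨ (a1 ∧ ((a1 ∨ a3) ∨ a1))
At a1=0, a2=0, a3=1, a4=0: circuit gives 0, formula gives 1.

No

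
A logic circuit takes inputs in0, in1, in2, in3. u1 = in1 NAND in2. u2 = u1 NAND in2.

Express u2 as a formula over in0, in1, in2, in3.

(in1 NAND in2) NAND in2

u1 = in1 NAND in2
u2 = u1 NAND in2 = (in1 NAND in2) NAND in2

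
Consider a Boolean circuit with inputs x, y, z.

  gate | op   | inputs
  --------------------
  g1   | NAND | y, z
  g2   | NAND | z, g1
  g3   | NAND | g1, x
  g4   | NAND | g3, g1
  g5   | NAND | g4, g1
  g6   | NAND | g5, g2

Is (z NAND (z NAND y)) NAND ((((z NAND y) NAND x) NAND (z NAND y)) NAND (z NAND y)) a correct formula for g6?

g1 = y NAND z
g2 = z NAND g1 = z NAND (y NAND z)
g3 = g1 NAND x = (y NAND z) NAND x
g4 = g3 NAND g1 = ((y NAND z) NAND x) NAND (y NAND z)
g5 = g4 NAND g1 = (((y NAND z) NAND x) NAND (y NAND z)) NAND (y NAND z)
g6 = g5 NAND g2 = ((((y NAND z) NAND x) NAND (y NAND z)) NAND (y NAND z)) NAND (z NAND (y NAND z))
At x=0, y=0, z=0: circuit gives 0, formula gives 0.
At x=0, y=0, z=1: circuit gives 1, formula gives 1.
Agrees on all 8 inputs.

Yes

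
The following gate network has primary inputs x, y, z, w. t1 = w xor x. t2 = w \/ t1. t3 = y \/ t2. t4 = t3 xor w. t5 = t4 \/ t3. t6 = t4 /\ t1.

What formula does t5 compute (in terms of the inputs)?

((y \/ (w \/ (w xor x))) xor w) \/ (y \/ (w \/ (w xor x)))

t1 = w xor x
t2 = w \/ t1 = w \/ (w xor x)
t3 = y \/ t2 = y \/ (w \/ (w xor x))
t4 = t3 xor w = (y \/ (w \/ (w xor x))) xor w
t5 = t4 \/ t3 = ((y \/ (w \/ (w xor x))) xor w) \/ (y \/ (w \/ (w xor x)))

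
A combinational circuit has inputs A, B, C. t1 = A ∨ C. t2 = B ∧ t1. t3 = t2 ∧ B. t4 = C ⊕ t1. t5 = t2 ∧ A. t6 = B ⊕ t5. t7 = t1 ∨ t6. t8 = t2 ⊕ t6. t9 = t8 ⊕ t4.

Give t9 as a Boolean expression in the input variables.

((B ∧ (A ∨ C)) ⊕ (B ⊕ ((B ∧ (A ∨ C)) ∧ A))) ⊕ (C ⊕ (A ∨ C))

t1 = A ∨ C
t2 = B ∧ t1 = B ∧ (A ∨ C)
t4 = C ⊕ t1 = C ⊕ (A ∨ C)
t5 = t2 ∧ A = (B ∧ (A ∨ C)) ∧ A
t6 = B ⊕ t5 = B ⊕ ((B ∧ (A ∨ C)) ∧ A)
t8 = t2 ⊕ t6 = (B ∧ (A ∨ C)) ⊕ (B ⊕ ((B ∧ (A ∨ C)) ∧ A))
t9 = t8 ⊕ t4 = ((B ∧ (A ∨ C)) ⊕ (B ⊕ ((B ∧ (A ∨ C)) ∧ A))) ⊕ (C ⊕ (A ∨ C))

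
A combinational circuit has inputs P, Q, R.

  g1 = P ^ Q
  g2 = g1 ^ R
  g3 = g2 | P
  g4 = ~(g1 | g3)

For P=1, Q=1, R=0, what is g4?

g1 = 1 ^ 1 = 0
g2 = 0 ^ 0 = 0
g3 = 0 | 1 = 1
g4 = ~(0 | 1) = 0

0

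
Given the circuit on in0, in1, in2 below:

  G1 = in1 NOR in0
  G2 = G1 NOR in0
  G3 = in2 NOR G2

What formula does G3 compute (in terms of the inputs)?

G1 = in1 NOR in0
G2 = G1 NOR in0 = (in1 NOR in0) NOR in0
G3 = in2 NOR G2 = in2 NOR ((in1 NOR in0) NOR in0)

in2 NOR ((in1 NOR in0) NOR in0)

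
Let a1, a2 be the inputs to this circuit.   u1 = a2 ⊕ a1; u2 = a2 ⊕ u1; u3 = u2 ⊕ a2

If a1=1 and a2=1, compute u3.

u1 = 1 ⊕ 1 = 0
u2 = 1 ⊕ 0 = 1
u3 = 1 ⊕ 1 = 0

0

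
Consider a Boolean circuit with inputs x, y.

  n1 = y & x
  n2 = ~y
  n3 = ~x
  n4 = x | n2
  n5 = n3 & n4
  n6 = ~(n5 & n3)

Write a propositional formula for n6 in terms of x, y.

~((~x & (x | ~y)) & ~x)

n2 = ~y
n3 = ~x
n4 = x | n2 = x | ~y
n5 = n3 & n4 = ~x & (x | ~y)
n6 = ~(n5 & n3) = ~((~x & (x | ~y)) & ~x)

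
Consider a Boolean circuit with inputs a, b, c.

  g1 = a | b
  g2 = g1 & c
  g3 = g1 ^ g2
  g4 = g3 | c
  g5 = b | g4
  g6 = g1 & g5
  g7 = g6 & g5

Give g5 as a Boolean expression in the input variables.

g1 = a | b
g2 = g1 & c = (a | b) & c
g3 = g1 ^ g2 = (a | b) ^ ((a | b) & c)
g4 = g3 | c = ((a | b) ^ ((a | b) & c)) | c
g5 = b | g4 = b | (((a | b) ^ ((a | b) & c)) | c)

b | (((a | b) ^ ((a | b) & c)) | c)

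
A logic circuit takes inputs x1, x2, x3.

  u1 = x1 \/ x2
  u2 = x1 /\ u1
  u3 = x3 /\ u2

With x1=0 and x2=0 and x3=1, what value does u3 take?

0

u1 = 0 \/ 0 = 0
u2 = 0 /\ 0 = 0
u3 = 1 /\ 0 = 0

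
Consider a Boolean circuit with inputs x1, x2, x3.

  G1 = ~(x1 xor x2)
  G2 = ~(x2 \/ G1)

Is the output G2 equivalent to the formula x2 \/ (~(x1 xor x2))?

G1 = ~(x1 xor x2)
G2 = ~(x2 \/ G1) = ~(x2 \/ (~(x1 xor x2)))
At x1=0, x2=0, x3=0: circuit gives 0, formula gives 1.

No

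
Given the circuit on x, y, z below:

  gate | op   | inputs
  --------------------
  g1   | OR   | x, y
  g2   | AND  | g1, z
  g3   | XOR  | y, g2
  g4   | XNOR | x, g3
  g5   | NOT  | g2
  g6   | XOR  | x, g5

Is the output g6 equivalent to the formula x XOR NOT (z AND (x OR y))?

Yes

g1 = x OR y
g2 = g1 AND z = (x OR y) AND z
g5 = NOT g2 = NOT ((x OR y) AND z)
g6 = x XOR g5 = x XOR NOT ((x OR y) AND z)
At x=0, y=1, z=1: circuit gives 0, formula gives 0.
At x=0, y=0, z=0: circuit gives 1, formula gives 1.
Agrees on all 8 inputs.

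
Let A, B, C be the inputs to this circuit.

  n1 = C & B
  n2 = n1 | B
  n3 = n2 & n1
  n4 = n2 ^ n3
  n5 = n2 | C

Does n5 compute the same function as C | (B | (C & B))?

Yes

n1 = C & B
n2 = n1 | B = (C & B) | B
n5 = n2 | C = ((C & B) | B) | C
At A=0, B=0, C=0: circuit gives 0, formula gives 0.
At A=0, B=0, C=1: circuit gives 1, formula gives 1.
Agrees on all 8 inputs.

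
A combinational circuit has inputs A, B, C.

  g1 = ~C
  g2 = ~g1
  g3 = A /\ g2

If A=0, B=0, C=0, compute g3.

0

g1 = ~0 = 1
g2 = ~1 = 0
g3 = 0 /\ 0 = 0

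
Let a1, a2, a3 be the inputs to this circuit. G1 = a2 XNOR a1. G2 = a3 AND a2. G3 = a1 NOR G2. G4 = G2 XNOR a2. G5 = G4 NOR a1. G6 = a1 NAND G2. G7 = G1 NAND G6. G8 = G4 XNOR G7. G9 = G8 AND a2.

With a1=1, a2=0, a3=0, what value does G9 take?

G1 = 0 XNOR 1 = 0
G2 = 0 AND 0 = 0
G4 = 0 XNOR 0 = 1
G6 = 1 NAND 0 = 1
G7 = 0 NAND 1 = 1
G8 = 1 XNOR 1 = 1
G9 = 1 AND 0 = 0

0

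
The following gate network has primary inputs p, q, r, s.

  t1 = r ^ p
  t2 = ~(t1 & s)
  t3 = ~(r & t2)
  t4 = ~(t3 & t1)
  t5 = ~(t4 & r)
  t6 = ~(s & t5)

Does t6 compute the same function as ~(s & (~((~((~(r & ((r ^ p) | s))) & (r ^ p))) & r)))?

No

t1 = r ^ p
t2 = ~(t1 & s) = ~((r ^ p) & s)
t3 = ~(r & t2) = ~(r & (~((r ^ p) & s)))
t4 = ~(t3 & t1) = ~((~(r & (~((r ^ p) & s)))) & (r ^ p))
t5 = ~(t4 & r) = ~((~((~(r & (~((r ^ p) & s)))) & (r ^ p))) & r)
t6 = ~(s & t5) = ~(s & (~((~((~(r & (~((r ^ p) & s)))) & (r ^ p))) & r)))
At p=0, q=0, r=1, s=1: circuit gives 0, formula gives 1.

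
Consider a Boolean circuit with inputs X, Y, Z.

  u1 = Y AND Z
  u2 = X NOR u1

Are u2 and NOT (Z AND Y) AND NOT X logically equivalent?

u1 = Y AND Z
u2 = X NOR u1 = X NOR (Y AND Z)
At X=0, Y=1, Z=1: circuit gives 0, formula gives 0.
At X=0, Y=0, Z=0: circuit gives 1, formula gives 1.
Agrees on all 8 inputs.

Yes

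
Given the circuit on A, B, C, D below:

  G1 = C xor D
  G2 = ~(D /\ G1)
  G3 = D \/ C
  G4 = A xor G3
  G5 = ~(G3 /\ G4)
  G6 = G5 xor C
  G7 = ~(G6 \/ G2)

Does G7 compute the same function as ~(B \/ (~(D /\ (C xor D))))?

No

G1 = C xor D
G2 = ~(D /\ G1) = ~(D /\ (C xor D))
G3 = D \/ C
G4 = A xor G3 = A xor (D \/ C)
G5 = ~(G3 /\ G4) = ~((D \/ C) /\ (A xor (D \/ C)))
G6 = G5 xor C = (~((D \/ C) /\ (A xor (D \/ C)))) xor C
G7 = ~(G6 \/ G2) = ~(((~((D \/ C) /\ (A xor (D \/ C)))) xor C) \/ (~(D /\ (C xor D))))
At A=0, B=1, C=0, D=1: circuit gives 1, formula gives 0.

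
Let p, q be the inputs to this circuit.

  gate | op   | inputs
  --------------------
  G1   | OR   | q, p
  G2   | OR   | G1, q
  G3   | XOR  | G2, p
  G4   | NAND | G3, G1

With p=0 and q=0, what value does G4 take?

1

G1 = 0 OR 0 = 0
G2 = 0 OR 0 = 0
G3 = 0 XOR 0 = 0
G4 = 0 NAND 0 = 1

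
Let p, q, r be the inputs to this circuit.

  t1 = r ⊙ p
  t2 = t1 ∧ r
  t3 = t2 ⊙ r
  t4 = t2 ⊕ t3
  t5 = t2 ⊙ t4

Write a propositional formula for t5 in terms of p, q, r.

((r ⊙ p) ∧ r) ⊙ (((r ⊙ p) ∧ r) ⊕ (((r ⊙ p) ∧ r) ⊙ r))

t1 = r ⊙ p
t2 = t1 ∧ r = (r ⊙ p) ∧ r
t3 = t2 ⊙ r = ((r ⊙ p) ∧ r) ⊙ r
t4 = t2 ⊕ t3 = ((r ⊙ p) ∧ r) ⊕ (((r ⊙ p) ∧ r) ⊙ r)
t5 = t2 ⊙ t4 = ((r ⊙ p) ∧ r) ⊙ (((r ⊙ p) ∧ r) ⊕ (((r ⊙ p) ∧ r) ⊙ r))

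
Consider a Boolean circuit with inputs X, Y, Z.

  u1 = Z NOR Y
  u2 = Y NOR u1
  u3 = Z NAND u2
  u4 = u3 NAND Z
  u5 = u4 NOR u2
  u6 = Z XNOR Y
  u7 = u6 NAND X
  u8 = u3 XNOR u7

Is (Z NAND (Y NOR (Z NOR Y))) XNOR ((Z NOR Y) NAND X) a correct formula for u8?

No

u1 = Z NOR Y
u2 = Y NOR u1 = Y NOR (Z NOR Y)
u3 = Z NAND u2 = Z NAND (Y NOR (Z NOR Y))
u6 = Z XNOR Y
u7 = u6 NAND X = (Z XNOR Y) NAND X
u8 = u3 XNOR u7 = (Z NAND (Y NOR (Z NOR Y))) XNOR ((Z XNOR Y) NAND X)
At X=1, Y=1, Z=1: circuit gives 0, formula gives 1.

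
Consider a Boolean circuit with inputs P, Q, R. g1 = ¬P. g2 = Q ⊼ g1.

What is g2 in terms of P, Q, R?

Q ⊼ ¬P

g1 = ¬P
g2 = Q ⊼ g1 = Q ⊼ ¬P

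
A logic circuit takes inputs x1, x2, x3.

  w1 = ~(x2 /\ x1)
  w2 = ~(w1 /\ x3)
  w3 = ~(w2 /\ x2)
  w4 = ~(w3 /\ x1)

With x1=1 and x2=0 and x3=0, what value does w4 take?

w1 = ~(0 /\ 1) = 1
w2 = ~(1 /\ 0) = 1
w3 = ~(1 /\ 0) = 1
w4 = ~(1 /\ 1) = 0

0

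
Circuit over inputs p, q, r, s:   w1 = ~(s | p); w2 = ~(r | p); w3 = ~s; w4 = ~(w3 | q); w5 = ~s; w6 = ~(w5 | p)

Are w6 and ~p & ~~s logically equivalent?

w5 = ~s
w6 = ~(w5 | p) = ~(~s | p)
At p=0, q=0, r=0, s=0: circuit gives 0, formula gives 0.
At p=0, q=0, r=0, s=1: circuit gives 1, formula gives 1.
Agrees on all 16 inputs.

Yes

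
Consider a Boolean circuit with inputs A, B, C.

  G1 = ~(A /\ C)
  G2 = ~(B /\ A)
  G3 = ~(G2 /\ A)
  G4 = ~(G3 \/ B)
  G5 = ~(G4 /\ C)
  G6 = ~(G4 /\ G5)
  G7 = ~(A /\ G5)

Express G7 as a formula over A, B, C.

G2 = ~(B /\ A)
G3 = ~(G2 /\ A) = ~((~(B /\ A)) /\ A)
G4 = ~(G3 \/ B) = ~((~((~(B /\ A)) /\ A)) \/ B)
G5 = ~(G4 /\ C) = ~((~((~((~(B /\ A)) /\ A)) \/ B)) /\ C)
G7 = ~(A /\ G5) = ~(A /\ (~((~((~((~(B /\ A)) /\ A)) \/ B)) /\ C)))

~(A /\ (~((~((~((~(B /\ A)) /\ A)) \/ B)) /\ C)))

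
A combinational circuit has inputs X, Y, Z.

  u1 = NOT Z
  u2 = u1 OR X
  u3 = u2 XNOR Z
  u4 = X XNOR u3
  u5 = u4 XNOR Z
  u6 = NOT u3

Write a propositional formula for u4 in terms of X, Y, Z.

u1 = NOT Z
u2 = u1 OR X = NOT Z OR X
u3 = u2 XNOR Z = (NOT Z OR X) XNOR Z
u4 = X XNOR u3 = X XNOR ((NOT Z OR X) XNOR Z)

X XNOR ((NOT Z OR X) XNOR Z)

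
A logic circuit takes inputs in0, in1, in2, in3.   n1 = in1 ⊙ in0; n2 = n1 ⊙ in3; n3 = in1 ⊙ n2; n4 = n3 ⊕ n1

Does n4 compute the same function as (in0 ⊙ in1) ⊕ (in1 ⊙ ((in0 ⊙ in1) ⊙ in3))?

Yes

n1 = in1 ⊙ in0
n2 = n1 ⊙ in3 = (in1 ⊙ in0) ⊙ in3
n3 = in1 ⊙ n2 = in1 ⊙ ((in1 ⊙ in0) ⊙ in3)
n4 = n3 ⊕ n1 = (in1 ⊙ ((in1 ⊙ in0) ⊙ in3)) ⊕ (in1 ⊙ in0)
At in0=0, in1=0, in2=0, in3=0: circuit gives 0, formula gives 0.
At in0=0, in1=0, in2=0, in3=1: circuit gives 1, formula gives 1.
Agrees on all 16 inputs.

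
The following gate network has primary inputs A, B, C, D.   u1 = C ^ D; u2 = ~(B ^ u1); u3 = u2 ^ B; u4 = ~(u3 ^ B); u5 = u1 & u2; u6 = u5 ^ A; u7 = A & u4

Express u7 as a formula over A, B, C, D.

u1 = C ^ D
u2 = ~(B ^ u1) = ~(B ^ (C ^ D))
u3 = u2 ^ B = (~(B ^ (C ^ D))) ^ B
u4 = ~(u3 ^ B) = ~(((~(B ^ (C ^ D))) ^ B) ^ B)
u7 = A & u4 = A & (~(((~(B ^ (C ^ D))) ^ B) ^ B))

A & (~(((~(B ^ (C ^ D))) ^ B) ^ B))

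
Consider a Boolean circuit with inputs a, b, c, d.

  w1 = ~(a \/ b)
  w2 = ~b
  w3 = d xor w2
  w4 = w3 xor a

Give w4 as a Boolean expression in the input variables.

(d xor ~b) xor a

w2 = ~b
w3 = d xor w2 = d xor ~b
w4 = w3 xor a = (d xor ~b) xor a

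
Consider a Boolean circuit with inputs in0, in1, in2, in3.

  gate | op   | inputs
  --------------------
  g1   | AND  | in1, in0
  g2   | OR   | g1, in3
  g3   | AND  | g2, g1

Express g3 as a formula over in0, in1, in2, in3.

((in1 AND in0) OR in3) AND (in1 AND in0)

g1 = in1 AND in0
g2 = g1 OR in3 = (in1 AND in0) OR in3
g3 = g2 AND g1 = ((in1 AND in0) OR in3) AND (in1 AND in0)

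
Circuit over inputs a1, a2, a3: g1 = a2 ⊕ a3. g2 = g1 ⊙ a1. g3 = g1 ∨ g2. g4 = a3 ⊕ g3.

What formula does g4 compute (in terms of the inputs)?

a3 ⊕ ((a2 ⊕ a3) ∨ ((a2 ⊕ a3) ⊙ a1))

g1 = a2 ⊕ a3
g2 = g1 ⊙ a1 = (a2 ⊕ a3) ⊙ a1
g3 = g1 ∨ g2 = (a2 ⊕ a3) ∨ ((a2 ⊕ a3) ⊙ a1)
g4 = a3 ⊕ g3 = a3 ⊕ ((a2 ⊕ a3) ∨ ((a2 ⊕ a3) ⊙ a1))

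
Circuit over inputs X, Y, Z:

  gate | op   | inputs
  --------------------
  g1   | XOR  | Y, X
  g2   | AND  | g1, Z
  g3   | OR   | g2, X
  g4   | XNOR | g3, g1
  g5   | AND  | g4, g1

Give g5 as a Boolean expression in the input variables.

((((Y XOR X) AND Z) OR X) XNOR (Y XOR X)) AND (Y XOR X)

g1 = Y XOR X
g2 = g1 AND Z = (Y XOR X) AND Z
g3 = g2 OR X = ((Y XOR X) AND Z) OR X
g4 = g3 XNOR g1 = (((Y XOR X) AND Z) OR X) XNOR (Y XOR X)
g5 = g4 AND g1 = ((((Y XOR X) AND Z) OR X) XNOR (Y XOR X)) AND (Y XOR X)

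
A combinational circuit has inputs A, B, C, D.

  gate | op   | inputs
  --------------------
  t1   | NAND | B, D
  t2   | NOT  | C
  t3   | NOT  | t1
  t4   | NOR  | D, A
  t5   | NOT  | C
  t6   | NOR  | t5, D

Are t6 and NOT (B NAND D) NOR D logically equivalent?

No

t5 = NOT C
t6 = t5 NOR D = NOT C NOR D
At A=0, B=0, C=0, D=0: circuit gives 0, formula gives 1.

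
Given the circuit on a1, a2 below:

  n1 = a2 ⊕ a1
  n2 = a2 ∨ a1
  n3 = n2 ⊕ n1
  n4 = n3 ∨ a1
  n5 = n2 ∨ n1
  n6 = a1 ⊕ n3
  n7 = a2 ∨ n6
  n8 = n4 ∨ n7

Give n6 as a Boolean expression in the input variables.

n1 = a2 ⊕ a1
n2 = a2 ∨ a1
n3 = n2 ⊕ n1 = (a2 ∨ a1) ⊕ (a2 ⊕ a1)
n6 = a1 ⊕ n3 = a1 ⊕ ((a2 ∨ a1) ⊕ (a2 ⊕ a1))

a1 ⊕ ((a2 ∨ a1) ⊕ (a2 ⊕ a1))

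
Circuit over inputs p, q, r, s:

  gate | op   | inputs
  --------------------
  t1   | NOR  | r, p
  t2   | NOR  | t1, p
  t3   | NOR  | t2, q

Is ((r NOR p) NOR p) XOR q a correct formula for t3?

No

t1 = r NOR p
t2 = t1 NOR p = (r NOR p) NOR p
t3 = t2 NOR q = ((r NOR p) NOR p) NOR q
At p=0, q=0, r=0, s=0: circuit gives 1, formula gives 0.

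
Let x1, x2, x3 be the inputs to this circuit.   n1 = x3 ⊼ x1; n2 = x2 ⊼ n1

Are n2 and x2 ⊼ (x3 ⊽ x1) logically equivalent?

No

n1 = x3 ⊼ x1
n2 = x2 ⊼ n1 = x2 ⊼ (x3 ⊼ x1)
At x1=0, x2=1, x3=1: circuit gives 0, formula gives 1.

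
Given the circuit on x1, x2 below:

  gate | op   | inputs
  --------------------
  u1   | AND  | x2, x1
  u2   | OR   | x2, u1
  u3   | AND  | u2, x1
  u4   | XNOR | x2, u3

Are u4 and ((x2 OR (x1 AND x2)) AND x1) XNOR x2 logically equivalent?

Yes

u1 = x2 AND x1
u2 = x2 OR u1 = x2 OR (x2 AND x1)
u3 = u2 AND x1 = (x2 OR (x2 AND x1)) AND x1
u4 = x2 XNOR u3 = x2 XNOR ((x2 OR (x2 AND x1)) AND x1)
At x1=0, x2=1: circuit gives 0, formula gives 0.
At x1=0, x2=0: circuit gives 1, formula gives 1.
Agrees on all 4 inputs.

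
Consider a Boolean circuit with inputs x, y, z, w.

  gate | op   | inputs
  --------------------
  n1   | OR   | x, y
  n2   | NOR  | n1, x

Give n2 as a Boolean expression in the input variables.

n1 = x OR y
n2 = n1 NOR x = (x OR y) NOR x

(x OR y) NOR x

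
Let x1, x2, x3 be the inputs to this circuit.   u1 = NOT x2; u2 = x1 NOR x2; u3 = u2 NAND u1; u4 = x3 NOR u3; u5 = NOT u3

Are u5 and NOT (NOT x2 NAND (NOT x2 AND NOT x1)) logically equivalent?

Yes

u1 = NOT x2
u2 = x1 NOR x2
u3 = u2 NAND u1 = (x1 NOR x2) NAND NOT x2
u5 = NOT u3 = NOT ((x1 NOR x2) NAND NOT x2)
At x1=0, x2=1, x3=0: circuit gives 0, formula gives 0.
At x1=0, x2=0, x3=0: circuit gives 1, formula gives 1.
Agrees on all 8 inputs.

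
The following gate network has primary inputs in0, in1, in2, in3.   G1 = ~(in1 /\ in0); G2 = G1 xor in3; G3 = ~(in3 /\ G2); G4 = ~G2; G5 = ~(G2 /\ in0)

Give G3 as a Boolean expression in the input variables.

~(in3 /\ ((~(in1 /\ in0)) xor in3))

G1 = ~(in1 /\ in0)
G2 = G1 xor in3 = (~(in1 /\ in0)) xor in3
G3 = ~(in3 /\ G2) = ~(in3 /\ ((~(in1 /\ in0)) xor in3))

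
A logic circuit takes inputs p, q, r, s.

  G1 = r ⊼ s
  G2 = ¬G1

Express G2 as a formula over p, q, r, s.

¬(r ⊼ s)

G1 = r ⊼ s
G2 = ¬G1 = ¬(r ⊼ s)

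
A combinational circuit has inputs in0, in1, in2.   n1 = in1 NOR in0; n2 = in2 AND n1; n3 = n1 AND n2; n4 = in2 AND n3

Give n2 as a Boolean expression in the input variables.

n1 = in1 NOR in0
n2 = in2 AND n1 = in2 AND (in1 NOR in0)

in2 AND (in1 NOR in0)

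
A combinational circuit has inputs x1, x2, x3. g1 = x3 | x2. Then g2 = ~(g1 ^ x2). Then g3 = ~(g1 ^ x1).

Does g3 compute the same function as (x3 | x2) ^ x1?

g1 = x3 | x2
g3 = ~(g1 ^ x1) = ~((x3 | x2) ^ x1)
At x1=0, x2=0, x3=0: circuit gives 1, formula gives 0.

No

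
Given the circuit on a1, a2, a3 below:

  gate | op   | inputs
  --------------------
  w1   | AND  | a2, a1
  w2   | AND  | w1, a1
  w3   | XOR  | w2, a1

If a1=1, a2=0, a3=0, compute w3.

1

w1 = 0 AND 1 = 0
w2 = 0 AND 1 = 0
w3 = 0 XOR 1 = 1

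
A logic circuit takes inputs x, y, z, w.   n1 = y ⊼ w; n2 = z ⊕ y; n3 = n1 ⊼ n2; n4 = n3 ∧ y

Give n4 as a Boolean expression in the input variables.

n1 = y ⊼ w
n2 = z ⊕ y
n3 = n1 ⊼ n2 = (y ⊼ w) ⊼ (z ⊕ y)
n4 = n3 ∧ y = ((y ⊼ w) ⊼ (z ⊕ y)) ∧ y

((y ⊼ w) ⊼ (z ⊕ y)) ∧ y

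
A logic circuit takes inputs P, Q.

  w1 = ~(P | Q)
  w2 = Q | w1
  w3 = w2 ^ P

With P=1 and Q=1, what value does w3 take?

w1 = ~(1 | 1) = 0
w2 = 1 | 0 = 1
w3 = 1 ^ 1 = 0

0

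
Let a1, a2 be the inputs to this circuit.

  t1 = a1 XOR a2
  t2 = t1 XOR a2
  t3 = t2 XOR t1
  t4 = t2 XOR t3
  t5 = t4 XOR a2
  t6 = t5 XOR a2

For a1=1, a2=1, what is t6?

0

t1 = 1 XOR 1 = 0
t2 = 0 XOR 1 = 1
t3 = 1 XOR 0 = 1
t4 = 1 XOR 1 = 0
t5 = 0 XOR 1 = 1
t6 = 1 XOR 1 = 0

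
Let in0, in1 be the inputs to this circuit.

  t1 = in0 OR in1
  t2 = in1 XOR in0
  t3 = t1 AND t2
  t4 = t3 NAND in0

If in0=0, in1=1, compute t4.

t1 = 0 OR 1 = 1
t2 = 1 XOR 0 = 1
t3 = 1 AND 1 = 1
t4 = 1 NAND 0 = 1

1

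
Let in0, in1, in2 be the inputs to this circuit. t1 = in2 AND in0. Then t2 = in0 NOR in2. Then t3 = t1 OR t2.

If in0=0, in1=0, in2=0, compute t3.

1

t1 = 0 AND 0 = 0
t2 = 0 NOR 0 = 1
t3 = 0 OR 1 = 1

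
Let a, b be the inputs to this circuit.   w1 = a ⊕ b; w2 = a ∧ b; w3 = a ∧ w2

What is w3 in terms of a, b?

w2 = a ∧ b
w3 = a ∧ w2 = a ∧ (a ∧ b)

a ∧ (a ∧ b)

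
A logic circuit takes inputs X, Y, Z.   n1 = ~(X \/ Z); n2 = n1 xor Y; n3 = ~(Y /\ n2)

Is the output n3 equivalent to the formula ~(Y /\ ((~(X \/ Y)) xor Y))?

No

n1 = ~(X \/ Z)
n2 = n1 xor Y = (~(X \/ Z)) xor Y
n3 = ~(Y /\ n2) = ~(Y /\ ((~(X \/ Z)) xor Y))
At X=0, Y=1, Z=0: circuit gives 1, formula gives 0.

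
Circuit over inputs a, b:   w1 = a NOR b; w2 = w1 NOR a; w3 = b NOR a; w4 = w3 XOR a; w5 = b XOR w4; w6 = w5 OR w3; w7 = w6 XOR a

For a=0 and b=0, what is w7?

w3 = 0 NOR 0 = 1
w4 = 1 XOR 0 = 1
w5 = 0 XOR 1 = 1
w6 = 1 OR 1 = 1
w7 = 1 XOR 0 = 1

1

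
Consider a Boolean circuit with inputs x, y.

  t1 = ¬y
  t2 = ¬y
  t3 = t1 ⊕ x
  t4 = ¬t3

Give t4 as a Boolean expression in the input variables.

¬(¬y ⊕ x)

t1 = ¬y
t3 = t1 ⊕ x = ¬y ⊕ x
t4 = ¬t3 = ¬(¬y ⊕ x)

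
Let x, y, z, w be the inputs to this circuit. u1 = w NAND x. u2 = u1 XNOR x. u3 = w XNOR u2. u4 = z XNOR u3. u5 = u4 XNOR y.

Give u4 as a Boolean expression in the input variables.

z XNOR (w XNOR ((w NAND x) XNOR x))

u1 = w NAND x
u2 = u1 XNOR x = (w NAND x) XNOR x
u3 = w XNOR u2 = w XNOR ((w NAND x) XNOR x)
u4 = z XNOR u3 = z XNOR (w XNOR ((w NAND x) XNOR x))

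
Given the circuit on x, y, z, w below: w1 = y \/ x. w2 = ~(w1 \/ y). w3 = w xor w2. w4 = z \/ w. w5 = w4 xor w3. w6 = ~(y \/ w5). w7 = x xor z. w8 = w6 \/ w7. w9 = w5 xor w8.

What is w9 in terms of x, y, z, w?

w1 = y \/ x
w2 = ~(w1 \/ y) = ~((y \/ x) \/ y)
w3 = w xor w2 = w xor (~((y \/ x) \/ y))
w4 = z \/ w
w5 = w4 xor w3 = (z \/ w) xor (w xor (~((y \/ x) \/ y)))
w6 = ~(y \/ w5) = ~(y \/ ((z \/ w) xor (w xor (~((y \/ x) \/ y)))))
w7 = x xor z
w8 = w6 \/ w7 = (~(y \/ ((z \/ w) xor (w xor (~((y \/ x) \/ y)))))) \/ (x xor z)
w9 = w5 xor w8 = ((z \/ w) xor (w xor (~((y \/ x) \/ y)))) xor ((~(y \/ ((z \/ w) xor (w xor (~((y \/ x) \/ y)))))) \/ (x xor z))

((z \/ w) xor (w xor (~((y \/ x) \/ y)))) xor ((~(y \/ ((z \/ w) xor (w xor (~((y \/ x) \/ y)))))) \/ (x xor z))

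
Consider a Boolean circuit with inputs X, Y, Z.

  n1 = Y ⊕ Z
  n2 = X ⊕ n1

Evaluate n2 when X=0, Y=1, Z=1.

0

n1 = 1 ⊕ 1 = 0
n2 = 0 ⊕ 0 = 0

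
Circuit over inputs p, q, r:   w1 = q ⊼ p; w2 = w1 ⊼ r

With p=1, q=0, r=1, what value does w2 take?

0

w1 = 0 ⊼ 1 = 1
w2 = 1 ⊼ 1 = 0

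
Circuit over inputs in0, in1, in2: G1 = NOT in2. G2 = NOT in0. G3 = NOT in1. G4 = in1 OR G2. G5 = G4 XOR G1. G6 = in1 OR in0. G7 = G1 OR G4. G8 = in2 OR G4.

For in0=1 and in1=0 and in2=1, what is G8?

G2 = NOT 1 = 0
G4 = 0 OR 0 = 0
G8 = 1 OR 0 = 1

1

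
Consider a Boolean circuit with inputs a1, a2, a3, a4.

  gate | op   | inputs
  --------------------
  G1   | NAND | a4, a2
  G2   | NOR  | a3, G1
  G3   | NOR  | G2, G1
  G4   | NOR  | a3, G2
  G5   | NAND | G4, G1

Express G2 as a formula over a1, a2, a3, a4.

G1 = a4 NAND a2
G2 = a3 NOR G1 = a3 NOR (a4 NAND a2)

a3 NOR (a4 NAND a2)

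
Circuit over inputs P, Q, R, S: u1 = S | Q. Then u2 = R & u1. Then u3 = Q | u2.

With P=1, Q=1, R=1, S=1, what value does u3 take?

1

u1 = 1 | 1 = 1
u2 = 1 & 1 = 1
u3 = 1 | 1 = 1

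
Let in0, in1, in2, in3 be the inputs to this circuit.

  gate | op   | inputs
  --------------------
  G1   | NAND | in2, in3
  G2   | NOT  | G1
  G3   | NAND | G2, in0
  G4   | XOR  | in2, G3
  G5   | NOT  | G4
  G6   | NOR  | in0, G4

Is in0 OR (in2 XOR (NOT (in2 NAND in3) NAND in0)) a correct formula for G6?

G1 = in2 NAND in3
G2 = NOT G1 = NOT (in2 NAND in3)
G3 = G2 NAND in0 = NOT (in2 NAND in3) NAND in0
G4 = in2 XOR G3 = in2 XOR (NOT (in2 NAND in3) NAND in0)
G6 = in0 NOR G4 = in0 NOR (in2 XOR (NOT (in2 NAND in3) NAND in0))
At in0=0, in1=0, in2=0, in3=0: circuit gives 0, formula gives 1.

No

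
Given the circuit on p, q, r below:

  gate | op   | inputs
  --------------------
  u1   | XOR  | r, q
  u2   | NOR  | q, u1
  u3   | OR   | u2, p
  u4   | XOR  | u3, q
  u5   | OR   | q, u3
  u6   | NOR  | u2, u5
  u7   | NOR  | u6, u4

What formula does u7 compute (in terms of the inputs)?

u1 = r XOR q
u2 = q NOR u1 = q NOR (r XOR q)
u3 = u2 OR p = (q NOR (r XOR q)) OR p
u4 = u3 XOR q = ((q NOR (r XOR q)) OR p) XOR q
u5 = q OR u3 = q OR ((q NOR (r XOR q)) OR p)
u6 = u2 NOR u5 = (q NOR (r XOR q)) NOR (q OR ((q NOR (r XOR q)) OR p))
u7 = u6 NOR u4 = ((q NOR (r XOR q)) NOR (q OR ((q NOR (r XOR q)) OR p))) NOR (((q NOR (r XOR q)) OR p) XOR q)

((q NOR (r XOR q)) NOR (q OR ((q NOR (r XOR q)) OR p))) NOR (((q NOR (r XOR q)) OR p) XOR q)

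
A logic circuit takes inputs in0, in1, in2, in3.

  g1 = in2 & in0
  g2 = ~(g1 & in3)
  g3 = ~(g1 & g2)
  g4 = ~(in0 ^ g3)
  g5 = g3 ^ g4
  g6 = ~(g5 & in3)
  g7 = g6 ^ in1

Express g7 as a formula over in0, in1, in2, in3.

g1 = in2 & in0
g2 = ~(g1 & in3) = ~((in2 & in0) & in3)
g3 = ~(g1 & g2) = ~((in2 & in0) & (~((in2 & in0) & in3)))
g4 = ~(in0 ^ g3) = ~(in0 ^ (~((in2 & in0) & (~((in2 & in0) & in3)))))
g5 = g3 ^ g4 = (~((in2 & in0) & (~((in2 & in0) & in3)))) ^ (~(in0 ^ (~((in2 & in0) & (~((in2 & in0) & in3))))))
g6 = ~(g5 & in3) = ~(((~((in2 & in0) & (~((in2 & in0) & in3)))) ^ (~(in0 ^ (~((in2 & in0) & (~((in2 & in0) & in3))))))) & in3)
g7 = g6 ^ in1 = (~(((~((in2 & in0) & (~((in2 & in0) & in3)))) ^ (~(in0 ^ (~((in2 & in0) & (~((in2 & in0) & in3))))))) & in3)) ^ in1

(~(((~((in2 & in0) & (~((in2 & in0) & in3)))) ^ (~(in0 ^ (~((in2 & in0) & (~((in2 & in0) & in3))))))) & in3)) ^ in1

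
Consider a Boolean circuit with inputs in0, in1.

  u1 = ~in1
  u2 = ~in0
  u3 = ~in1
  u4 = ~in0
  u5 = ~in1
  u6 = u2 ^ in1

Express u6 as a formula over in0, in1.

u2 = ~in0
u6 = u2 ^ in1 = ~in0 ^ in1

~in0 ^ in1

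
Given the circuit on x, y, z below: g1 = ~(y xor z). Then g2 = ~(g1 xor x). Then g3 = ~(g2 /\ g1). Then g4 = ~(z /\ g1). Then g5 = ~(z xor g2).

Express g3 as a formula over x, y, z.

~((~((~(y xor z)) xor x)) /\ (~(y xor z)))

g1 = ~(y xor z)
g2 = ~(g1 xor x) = ~((~(y xor z)) xor x)
g3 = ~(g2 /\ g1) = ~((~((~(y xor z)) xor x)) /\ (~(y xor z)))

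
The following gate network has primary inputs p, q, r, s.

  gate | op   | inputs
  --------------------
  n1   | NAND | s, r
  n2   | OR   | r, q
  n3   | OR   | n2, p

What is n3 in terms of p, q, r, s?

n2 = r OR q
n3 = n2 OR p = (r OR q) OR p

(r OR q) OR p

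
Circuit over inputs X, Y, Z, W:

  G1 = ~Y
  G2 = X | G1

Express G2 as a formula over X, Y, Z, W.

X | ~Y

G1 = ~Y
G2 = X | G1 = X | ~Y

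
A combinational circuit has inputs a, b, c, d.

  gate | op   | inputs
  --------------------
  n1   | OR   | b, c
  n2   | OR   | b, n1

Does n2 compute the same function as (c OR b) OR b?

n1 = b OR c
n2 = b OR n1 = b OR (b OR c)
At a=0, b=0, c=0, d=0: circuit gives 0, formula gives 0.
At a=0, b=0, c=1, d=0: circuit gives 1, formula gives 1.
Agrees on all 16 inputs.

Yes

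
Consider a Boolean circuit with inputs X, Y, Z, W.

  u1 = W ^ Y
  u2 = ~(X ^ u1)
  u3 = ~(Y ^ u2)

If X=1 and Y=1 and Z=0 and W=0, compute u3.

u1 = 0 ^ 1 = 1
u2 = ~(1 ^ 1) = 1
u3 = ~(1 ^ 1) = 1

1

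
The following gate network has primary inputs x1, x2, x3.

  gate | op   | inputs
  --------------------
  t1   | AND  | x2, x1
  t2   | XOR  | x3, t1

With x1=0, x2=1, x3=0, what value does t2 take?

t1 = 1 AND 0 = 0
t2 = 0 XOR 0 = 0

0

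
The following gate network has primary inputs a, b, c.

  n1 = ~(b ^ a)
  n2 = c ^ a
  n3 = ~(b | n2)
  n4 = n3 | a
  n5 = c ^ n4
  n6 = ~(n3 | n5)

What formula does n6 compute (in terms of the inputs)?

~((~(b | (c ^ a))) | (c ^ ((~(b | (c ^ a))) | a)))

n2 = c ^ a
n3 = ~(b | n2) = ~(b | (c ^ a))
n4 = n3 | a = (~(b | (c ^ a))) | a
n5 = c ^ n4 = c ^ ((~(b | (c ^ a))) | a)
n6 = ~(n3 | n5) = ~((~(b | (c ^ a))) | (c ^ ((~(b | (c ^ a))) | a)))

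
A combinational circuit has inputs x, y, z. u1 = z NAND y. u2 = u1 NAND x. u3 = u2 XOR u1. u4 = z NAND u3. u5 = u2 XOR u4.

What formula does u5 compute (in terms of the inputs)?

u1 = z NAND y
u2 = u1 NAND x = (z NAND y) NAND x
u3 = u2 XOR u1 = ((z NAND y) NAND x) XOR (z NAND y)
u4 = z NAND u3 = z NAND (((z NAND y) NAND x) XOR (z NAND y))
u5 = u2 XOR u4 = ((z NAND y) NAND x) XOR (z NAND (((z NAND y) NAND x) XOR (z NAND y)))

((z NAND y) NAND x) XOR (z NAND (((z NAND y) NAND x) XOR (z NAND y)))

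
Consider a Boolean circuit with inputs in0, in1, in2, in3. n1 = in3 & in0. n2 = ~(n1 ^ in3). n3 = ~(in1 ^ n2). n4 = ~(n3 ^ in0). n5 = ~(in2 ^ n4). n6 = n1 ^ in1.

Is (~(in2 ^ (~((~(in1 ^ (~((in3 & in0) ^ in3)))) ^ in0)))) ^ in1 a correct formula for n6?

n1 = in3 & in0
n6 = n1 ^ in1 = (in3 & in0) ^ in1
At in0=0, in1=0, in2=0, in3=1: circuit gives 0, formula gives 1.

No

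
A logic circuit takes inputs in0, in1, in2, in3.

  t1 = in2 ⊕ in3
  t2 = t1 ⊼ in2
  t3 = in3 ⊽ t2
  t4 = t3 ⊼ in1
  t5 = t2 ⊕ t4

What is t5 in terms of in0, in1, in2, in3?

t1 = in2 ⊕ in3
t2 = t1 ⊼ in2 = (in2 ⊕ in3) ⊼ in2
t3 = in3 ⊽ t2 = in3 ⊽ ((in2 ⊕ in3) ⊼ in2)
t4 = t3 ⊼ in1 = (in3 ⊽ ((in2 ⊕ in3) ⊼ in2)) ⊼ in1
t5 = t2 ⊕ t4 = ((in2 ⊕ in3) ⊼ in2) ⊕ ((in3 ⊽ ((in2 ⊕ in3) ⊼ in2)) ⊼ in1)

((in2 ⊕ in3) ⊼ in2) ⊕ ((in3 ⊽ ((in2 ⊕ in3) ⊼ in2)) ⊼ in1)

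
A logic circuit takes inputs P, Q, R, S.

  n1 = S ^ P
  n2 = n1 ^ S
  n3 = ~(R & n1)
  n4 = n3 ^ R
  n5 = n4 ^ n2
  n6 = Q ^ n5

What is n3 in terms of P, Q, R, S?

~(R & (S ^ P))

n1 = S ^ P
n3 = ~(R & n1) = ~(R & (S ^ P))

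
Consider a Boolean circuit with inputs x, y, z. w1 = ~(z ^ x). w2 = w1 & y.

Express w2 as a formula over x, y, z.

(~(z ^ x)) & y

w1 = ~(z ^ x)
w2 = w1 & y = (~(z ^ x)) & y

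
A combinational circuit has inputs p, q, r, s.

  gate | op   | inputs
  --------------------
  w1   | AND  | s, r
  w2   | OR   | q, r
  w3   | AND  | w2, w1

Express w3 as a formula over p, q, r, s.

w1 = s AND r
w2 = q OR r
w3 = w2 AND w1 = (q OR r) AND (s AND r)

(q OR r) AND (s AND r)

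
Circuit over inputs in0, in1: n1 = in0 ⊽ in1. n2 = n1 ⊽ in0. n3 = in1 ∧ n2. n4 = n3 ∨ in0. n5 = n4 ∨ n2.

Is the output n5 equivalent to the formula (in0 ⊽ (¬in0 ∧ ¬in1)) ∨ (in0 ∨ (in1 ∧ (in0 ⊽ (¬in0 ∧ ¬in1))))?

Yes

n1 = in0 ⊽ in1
n2 = n1 ⊽ in0 = (in0 ⊽ in1) ⊽ in0
n3 = in1 ∧ n2 = in1 ∧ ((in0 ⊽ in1) ⊽ in0)
n4 = n3 ∨ in0 = (in1 ∧ ((in0 ⊽ in1) ⊽ in0)) ∨ in0
n5 = n4 ∨ n2 = ((in1 ∧ ((in0 ⊽ in1) ⊽ in0)) ∨ in0) ∨ ((in0 ⊽ in1) ⊽ in0)
At in0=0, in1=0: circuit gives 0, formula gives 0.
At in0=0, in1=1: circuit gives 1, formula gives 1.
Agrees on all 4 inputs.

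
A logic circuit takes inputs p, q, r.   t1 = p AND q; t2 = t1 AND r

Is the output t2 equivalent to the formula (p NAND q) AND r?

t1 = p AND q
t2 = t1 AND r = (p AND q) AND r
At p=0, q=0, r=1: circuit gives 0, formula gives 1.

No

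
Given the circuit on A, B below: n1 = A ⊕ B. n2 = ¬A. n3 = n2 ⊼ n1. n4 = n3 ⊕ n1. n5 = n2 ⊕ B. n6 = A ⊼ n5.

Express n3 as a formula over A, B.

¬A ⊼ (A ⊕ B)

n1 = A ⊕ B
n2 = ¬A
n3 = n2 ⊼ n1 = ¬A ⊼ (A ⊕ B)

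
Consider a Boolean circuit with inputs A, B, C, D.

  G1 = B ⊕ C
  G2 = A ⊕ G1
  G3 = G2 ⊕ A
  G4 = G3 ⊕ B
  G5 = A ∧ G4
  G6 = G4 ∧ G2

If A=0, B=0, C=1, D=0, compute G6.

G1 = 0 ⊕ 1 = 1
G2 = 0 ⊕ 1 = 1
G3 = 1 ⊕ 0 = 1
G4 = 1 ⊕ 0 = 1
G6 = 1 ∧ 1 = 1

1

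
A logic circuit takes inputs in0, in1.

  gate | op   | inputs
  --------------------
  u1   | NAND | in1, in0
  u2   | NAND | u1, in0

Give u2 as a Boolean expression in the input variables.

u1 = in1 NAND in0
u2 = u1 NAND in0 = (in1 NAND in0) NAND in0

(in1 NAND in0) NAND in0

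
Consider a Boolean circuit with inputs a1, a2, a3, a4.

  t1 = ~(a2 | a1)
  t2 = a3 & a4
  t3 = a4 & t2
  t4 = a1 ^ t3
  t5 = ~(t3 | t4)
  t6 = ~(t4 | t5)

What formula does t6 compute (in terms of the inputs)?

t2 = a3 & a4
t3 = a4 & t2 = a4 & (a3 & a4)
t4 = a1 ^ t3 = a1 ^ (a4 & (a3 & a4))
t5 = ~(t3 | t4) = ~((a4 & (a3 & a4)) | (a1 ^ (a4 & (a3 & a4))))
t6 = ~(t4 | t5) = ~((a1 ^ (a4 & (a3 & a4))) | (~((a4 & (a3 & a4)) | (a1 ^ (a4 & (a3 & a4))))))

~((a1 ^ (a4 & (a3 & a4))) | (~((a4 & (a3 & a4)) | (a1 ^ (a4 & (a3 & a4))))))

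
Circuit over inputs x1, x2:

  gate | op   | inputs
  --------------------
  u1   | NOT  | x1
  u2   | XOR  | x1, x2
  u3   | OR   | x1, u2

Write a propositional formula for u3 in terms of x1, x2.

x1 OR (x1 XOR x2)

u2 = x1 XOR x2
u3 = x1 OR u2 = x1 OR (x1 XOR x2)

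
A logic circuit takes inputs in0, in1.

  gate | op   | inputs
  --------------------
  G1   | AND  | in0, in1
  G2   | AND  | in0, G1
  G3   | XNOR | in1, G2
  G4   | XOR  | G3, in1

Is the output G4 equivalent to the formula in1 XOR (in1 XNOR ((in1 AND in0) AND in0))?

G1 = in0 AND in1
G2 = in0 AND G1 = in0 AND (in0 AND in1)
G3 = in1 XNOR G2 = in1 XNOR (in0 AND (in0 AND in1))
G4 = G3 XOR in1 = (in1 XNOR (in0 AND (in0 AND in1))) XOR in1
At in0=1, in1=1: circuit gives 0, formula gives 0.
At in0=0, in1=0: circuit gives 1, formula gives 1.
Agrees on all 4 inputs.

Yes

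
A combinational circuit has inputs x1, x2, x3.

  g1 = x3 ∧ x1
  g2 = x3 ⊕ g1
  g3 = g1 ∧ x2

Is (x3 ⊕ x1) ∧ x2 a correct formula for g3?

g1 = x3 ∧ x1
g3 = g1 ∧ x2 = (x3 ∧ x1) ∧ x2
At x1=0, x2=1, x3=1: circuit gives 0, formula gives 1.

No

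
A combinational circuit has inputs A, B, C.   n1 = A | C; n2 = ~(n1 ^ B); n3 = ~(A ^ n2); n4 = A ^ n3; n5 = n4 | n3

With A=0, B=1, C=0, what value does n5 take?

n1 = 0 | 0 = 0
n2 = ~(0 ^ 1) = 0
n3 = ~(0 ^ 0) = 1
n4 = 0 ^ 1 = 1
n5 = 1 | 1 = 1

1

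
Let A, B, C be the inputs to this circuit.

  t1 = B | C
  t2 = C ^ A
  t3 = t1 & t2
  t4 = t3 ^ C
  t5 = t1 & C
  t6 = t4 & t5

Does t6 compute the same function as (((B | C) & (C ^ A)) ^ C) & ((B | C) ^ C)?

t1 = B | C
t2 = C ^ A
t3 = t1 & t2 = (B | C) & (C ^ A)
t4 = t3 ^ C = ((B | C) & (C ^ A)) ^ C
t5 = t1 & C = (B | C) & C
t6 = t4 & t5 = (((B | C) & (C ^ A)) ^ C) & ((B | C) & C)
At A=1, B=0, C=1: circuit gives 1, formula gives 0.

No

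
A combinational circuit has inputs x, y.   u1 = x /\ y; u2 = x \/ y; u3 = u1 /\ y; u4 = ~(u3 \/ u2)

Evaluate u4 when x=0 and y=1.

u1 = 0 /\ 1 = 0
u2 = 0 \/ 1 = 1
u3 = 0 /\ 1 = 0
u4 = ~(0 \/ 1) = 0

0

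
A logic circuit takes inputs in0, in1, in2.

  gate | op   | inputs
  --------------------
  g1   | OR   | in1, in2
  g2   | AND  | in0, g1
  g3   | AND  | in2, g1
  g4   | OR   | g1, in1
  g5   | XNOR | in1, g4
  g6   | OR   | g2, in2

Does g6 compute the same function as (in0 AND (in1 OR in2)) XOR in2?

g1 = in1 OR in2
g2 = in0 AND g1 = in0 AND (in1 OR in2)
g6 = g2 OR in2 = (in0 AND (in1 OR in2)) OR in2
At in0=1, in1=0, in2=1: circuit gives 1, formula gives 0.

No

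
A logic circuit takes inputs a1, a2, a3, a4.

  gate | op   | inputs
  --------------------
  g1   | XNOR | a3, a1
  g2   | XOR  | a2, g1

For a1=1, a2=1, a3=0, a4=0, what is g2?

g1 = 0 XNOR 1 = 0
g2 = 1 XOR 0 = 1

1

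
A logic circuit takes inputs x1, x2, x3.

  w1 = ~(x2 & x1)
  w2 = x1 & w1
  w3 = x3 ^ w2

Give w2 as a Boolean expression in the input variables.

x1 & (~(x2 & x1))

w1 = ~(x2 & x1)
w2 = x1 & w1 = x1 & (~(x2 & x1))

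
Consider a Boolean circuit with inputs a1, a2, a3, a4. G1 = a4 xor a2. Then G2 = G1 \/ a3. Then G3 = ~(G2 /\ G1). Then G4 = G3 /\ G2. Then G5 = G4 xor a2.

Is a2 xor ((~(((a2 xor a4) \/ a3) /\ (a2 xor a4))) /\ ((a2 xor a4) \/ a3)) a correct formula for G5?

Yes

G1 = a4 xor a2
G2 = G1 \/ a3 = (a4 xor a2) \/ a3
G3 = ~(G2 /\ G1) = ~(((a4 xor a2) \/ a3) /\ (a4 xor a2))
G4 = G3 /\ G2 = (~(((a4 xor a2) \/ a3) /\ (a4 xor a2))) /\ ((a4 xor a2) \/ a3)
G5 = G4 xor a2 = ((~(((a4 xor a2) \/ a3) /\ (a4 xor a2))) /\ ((a4 xor a2) \/ a3)) xor a2
At a1=0, a2=0, a3=0, a4=0: circuit gives 0, formula gives 0.
At a1=0, a2=0, a3=1, a4=0: circuit gives 1, formula gives 1.
Agrees on all 16 inputs.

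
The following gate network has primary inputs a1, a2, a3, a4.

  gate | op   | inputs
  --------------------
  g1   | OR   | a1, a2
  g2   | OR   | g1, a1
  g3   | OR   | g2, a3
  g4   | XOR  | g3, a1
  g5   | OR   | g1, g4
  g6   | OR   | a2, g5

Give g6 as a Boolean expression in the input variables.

g1 = a1 OR a2
g2 = g1 OR a1 = (a1 OR a2) OR a1
g3 = g2 OR a3 = ((a1 OR a2) OR a1) OR a3
g4 = g3 XOR a1 = (((a1 OR a2) OR a1) OR a3) XOR a1
g5 = g1 OR g4 = (a1 OR a2) OR ((((a1 OR a2) OR a1) OR a3) XOR a1)
g6 = a2 OR g5 = a2 OR ((a1 OR a2) OR ((((a1 OR a2) OR a1) OR a3) XOR a1))

a2 OR ((a1 OR a2) OR ((((a1 OR a2) OR a1) OR a3) XOR a1))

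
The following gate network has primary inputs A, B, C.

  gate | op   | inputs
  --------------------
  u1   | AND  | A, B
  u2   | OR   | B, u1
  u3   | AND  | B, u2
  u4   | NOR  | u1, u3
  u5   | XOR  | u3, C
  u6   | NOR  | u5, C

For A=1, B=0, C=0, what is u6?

1

u1 = 1 AND 0 = 0
u2 = 0 OR 0 = 0
u3 = 0 AND 0 = 0
u5 = 0 XOR 0 = 0
u6 = 0 NOR 0 = 1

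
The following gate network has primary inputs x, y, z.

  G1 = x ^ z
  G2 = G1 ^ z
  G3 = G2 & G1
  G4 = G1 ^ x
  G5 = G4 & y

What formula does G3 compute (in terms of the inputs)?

G1 = x ^ z
G2 = G1 ^ z = (x ^ z) ^ z
G3 = G2 & G1 = ((x ^ z) ^ z) & (x ^ z)

((x ^ z) ^ z) & (x ^ z)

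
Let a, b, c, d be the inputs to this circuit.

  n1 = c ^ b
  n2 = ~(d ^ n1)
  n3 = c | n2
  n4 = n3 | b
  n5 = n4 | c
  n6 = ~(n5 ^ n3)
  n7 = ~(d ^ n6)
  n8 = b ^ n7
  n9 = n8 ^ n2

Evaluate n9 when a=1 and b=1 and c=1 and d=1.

0

n1 = 1 ^ 1 = 0
n2 = ~(1 ^ 0) = 0
n3 = 1 | 0 = 1
n4 = 1 | 1 = 1
n5 = 1 | 1 = 1
n6 = ~(1 ^ 1) = 1
n7 = ~(1 ^ 1) = 1
n8 = 1 ^ 1 = 0
n9 = 0 ^ 0 = 0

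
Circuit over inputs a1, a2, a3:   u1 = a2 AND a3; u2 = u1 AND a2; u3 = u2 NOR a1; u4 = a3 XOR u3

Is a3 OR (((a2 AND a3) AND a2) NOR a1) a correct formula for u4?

No

u1 = a2 AND a3
u2 = u1 AND a2 = (a2 AND a3) AND a2
u3 = u2 NOR a1 = ((a2 AND a3) AND a2) NOR a1
u4 = a3 XOR u3 = a3 XOR (((a2 AND a3) AND a2) NOR a1)
At a1=0, a2=0, a3=1: circuit gives 0, formula gives 1.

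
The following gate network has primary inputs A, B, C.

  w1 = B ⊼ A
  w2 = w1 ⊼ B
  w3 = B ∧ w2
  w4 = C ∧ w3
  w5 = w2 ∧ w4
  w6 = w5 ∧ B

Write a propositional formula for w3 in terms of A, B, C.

B ∧ ((B ⊼ A) ⊼ B)

w1 = B ⊼ A
w2 = w1 ⊼ B = (B ⊼ A) ⊼ B
w3 = B ∧ w2 = B ∧ ((B ⊼ A) ⊼ B)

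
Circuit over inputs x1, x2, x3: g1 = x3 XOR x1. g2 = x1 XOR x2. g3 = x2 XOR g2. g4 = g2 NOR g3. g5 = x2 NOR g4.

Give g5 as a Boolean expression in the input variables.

x2 NOR ((x1 XOR x2) NOR (x2 XOR (x1 XOR x2)))

g2 = x1 XOR x2
g3 = x2 XOR g2 = x2 XOR (x1 XOR x2)
g4 = g2 NOR g3 = (x1 XOR x2) NOR (x2 XOR (x1 XOR x2))
g5 = x2 NOR g4 = x2 NOR ((x1 XOR x2) NOR (x2 XOR (x1 XOR x2)))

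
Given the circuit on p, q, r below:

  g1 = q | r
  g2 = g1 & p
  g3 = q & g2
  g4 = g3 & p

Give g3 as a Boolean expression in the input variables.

q & ((q | r) & p)

g1 = q | r
g2 = g1 & p = (q | r) & p
g3 = q & g2 = q & ((q | r) & p)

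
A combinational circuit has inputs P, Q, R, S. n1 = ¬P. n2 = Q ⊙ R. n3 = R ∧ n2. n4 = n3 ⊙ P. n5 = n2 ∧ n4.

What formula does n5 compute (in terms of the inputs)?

n2 = Q ⊙ R
n3 = R ∧ n2 = R ∧ (Q ⊙ R)
n4 = n3 ⊙ P = (R ∧ (Q ⊙ R)) ⊙ P
n5 = n2 ∧ n4 = (Q ⊙ R) ∧ ((R ∧ (Q ⊙ R)) ⊙ P)

(Q ⊙ R) ∧ ((R ∧ (Q ⊙ R)) ⊙ P)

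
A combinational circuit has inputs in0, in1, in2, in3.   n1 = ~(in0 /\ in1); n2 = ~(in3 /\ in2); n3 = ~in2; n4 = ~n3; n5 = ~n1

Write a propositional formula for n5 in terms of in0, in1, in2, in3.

~(~(in0 /\ in1))

n1 = ~(in0 /\ in1)
n5 = ~n1 = ~(~(in0 /\ in1))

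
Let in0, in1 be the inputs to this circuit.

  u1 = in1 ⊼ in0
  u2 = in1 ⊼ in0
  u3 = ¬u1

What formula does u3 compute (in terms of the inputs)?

u1 = in1 ⊼ in0
u3 = ¬u1 = ¬(in1 ⊼ in0)

¬(in1 ⊼ in0)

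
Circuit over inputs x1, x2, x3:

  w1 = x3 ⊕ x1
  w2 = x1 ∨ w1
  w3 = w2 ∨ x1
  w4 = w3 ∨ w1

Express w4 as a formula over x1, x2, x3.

w1 = x3 ⊕ x1
w2 = x1 ∨ w1 = x1 ∨ (x3 ⊕ x1)
w3 = w2 ∨ x1 = (x1 ∨ (x3 ⊕ x1)) ∨ x1
w4 = w3 ∨ w1 = ((x1 ∨ (x3 ⊕ x1)) ∨ x1) ∨ (x3 ⊕ x1)

((x1 ∨ (x3 ⊕ x1)) ∨ x1) ∨ (x3 ⊕ x1)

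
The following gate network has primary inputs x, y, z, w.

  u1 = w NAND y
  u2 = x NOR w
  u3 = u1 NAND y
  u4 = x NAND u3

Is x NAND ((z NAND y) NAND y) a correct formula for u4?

u1 = w NAND y
u3 = u1 NAND y = (w NAND y) NAND y
u4 = x NAND u3 = x NAND ((w NAND y) NAND y)
At x=1, y=1, z=0, w=1: circuit gives 0, formula gives 1.

No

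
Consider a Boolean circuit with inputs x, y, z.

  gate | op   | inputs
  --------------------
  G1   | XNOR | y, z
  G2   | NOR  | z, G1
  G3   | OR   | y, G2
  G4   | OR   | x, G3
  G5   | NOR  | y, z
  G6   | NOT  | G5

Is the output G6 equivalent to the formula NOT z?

G5 = y NOR z
G6 = NOT G5 = NOT (y NOR z)
At x=0, y=0, z=0: circuit gives 0, formula gives 1.

No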